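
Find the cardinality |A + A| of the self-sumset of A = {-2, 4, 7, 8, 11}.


A + A = {a + a' : a, a' ∈ A}; |A| = 5.
General bounds: 2|A| - 1 ≤ |A + A| ≤ |A|(|A|+1)/2, i.e. 9 ≤ |A + A| ≤ 15.
Lower bound 2|A|-1 is attained iff A is an arithmetic progression.
Enumerate sums a + a' for a ≤ a' (symmetric, so this suffices):
a = -2: -2+-2=-4, -2+4=2, -2+7=5, -2+8=6, -2+11=9
a = 4: 4+4=8, 4+7=11, 4+8=12, 4+11=15
a = 7: 7+7=14, 7+8=15, 7+11=18
a = 8: 8+8=16, 8+11=19
a = 11: 11+11=22
Distinct sums: {-4, 2, 5, 6, 8, 9, 11, 12, 14, 15, 16, 18, 19, 22}
|A + A| = 14

|A + A| = 14


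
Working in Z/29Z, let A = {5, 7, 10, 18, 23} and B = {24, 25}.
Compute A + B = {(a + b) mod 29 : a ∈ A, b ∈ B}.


Work in Z/29Z: reduce every sum a + b modulo 29.
Enumerate all 10 pairs:
a = 5: 5+24=0, 5+25=1
a = 7: 7+24=2, 7+25=3
a = 10: 10+24=5, 10+25=6
a = 18: 18+24=13, 18+25=14
a = 23: 23+24=18, 23+25=19
Distinct residues collected: {0, 1, 2, 3, 5, 6, 13, 14, 18, 19}
|A + B| = 10 (out of 29 total residues).

A + B = {0, 1, 2, 3, 5, 6, 13, 14, 18, 19}


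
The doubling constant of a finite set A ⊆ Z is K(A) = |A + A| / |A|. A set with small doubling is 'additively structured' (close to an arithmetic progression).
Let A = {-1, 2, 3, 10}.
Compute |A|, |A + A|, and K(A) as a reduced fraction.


|A| = 4.
Compute A + A by enumerating all 16 pairs.
A + A = {-2, 1, 2, 4, 5, 6, 9, 12, 13, 20}, so |A + A| = 10.
K = |A + A| / |A| = 10/4 = 5/2 ≈ 2.5000.
Reference: AP of size 4 gives K = 7/4 ≈ 1.7500; a fully generic set of size 4 gives K ≈ 2.5000.

|A| = 4, |A + A| = 10, K = 10/4 = 5/2.


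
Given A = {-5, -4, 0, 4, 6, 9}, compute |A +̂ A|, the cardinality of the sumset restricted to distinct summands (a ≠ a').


Restricted sumset: A +̂ A = {a + a' : a ∈ A, a' ∈ A, a ≠ a'}.
Equivalently, take A + A and drop any sum 2a that is achievable ONLY as a + a for a ∈ A (i.e. sums representable only with equal summands).
Enumerate pairs (a, a') with a < a' (symmetric, so each unordered pair gives one sum; this covers all a ≠ a'):
  -5 + -4 = -9
  -5 + 0 = -5
  -5 + 4 = -1
  -5 + 6 = 1
  -5 + 9 = 4
  -4 + 0 = -4
  -4 + 4 = 0
  -4 + 6 = 2
  -4 + 9 = 5
  0 + 4 = 4
  0 + 6 = 6
  0 + 9 = 9
  4 + 6 = 10
  4 + 9 = 13
  6 + 9 = 15
Collected distinct sums: {-9, -5, -4, -1, 0, 1, 2, 4, 5, 6, 9, 10, 13, 15}
|A +̂ A| = 14
(Reference bound: |A +̂ A| ≥ 2|A| - 3 for |A| ≥ 2, with |A| = 6 giving ≥ 9.)

|A +̂ A| = 14


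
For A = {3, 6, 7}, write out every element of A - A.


A - A = {a - a' : a, a' ∈ A}.
Compute a - a' for each ordered pair (a, a'):
a = 3: 3-3=0, 3-6=-3, 3-7=-4
a = 6: 6-3=3, 6-6=0, 6-7=-1
a = 7: 7-3=4, 7-6=1, 7-7=0
Collecting distinct values (and noting 0 appears from a-a):
A - A = {-4, -3, -1, 0, 1, 3, 4}
|A - A| = 7

A - A = {-4, -3, -1, 0, 1, 3, 4}


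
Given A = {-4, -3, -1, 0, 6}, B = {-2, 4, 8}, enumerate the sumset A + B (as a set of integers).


A + B = {a + b : a ∈ A, b ∈ B}.
Enumerate all |A|·|B| = 5·3 = 15 pairs (a, b) and collect distinct sums.
a = -4: -4+-2=-6, -4+4=0, -4+8=4
a = -3: -3+-2=-5, -3+4=1, -3+8=5
a = -1: -1+-2=-3, -1+4=3, -1+8=7
a = 0: 0+-2=-2, 0+4=4, 0+8=8
a = 6: 6+-2=4, 6+4=10, 6+8=14
Collecting distinct sums: A + B = {-6, -5, -3, -2, 0, 1, 3, 4, 5, 7, 8, 10, 14}
|A + B| = 13

A + B = {-6, -5, -3, -2, 0, 1, 3, 4, 5, 7, 8, 10, 14}


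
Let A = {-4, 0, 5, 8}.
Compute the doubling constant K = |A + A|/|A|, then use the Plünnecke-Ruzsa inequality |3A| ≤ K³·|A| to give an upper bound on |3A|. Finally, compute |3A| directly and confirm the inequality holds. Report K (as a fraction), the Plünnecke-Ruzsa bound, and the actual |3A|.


|A| = 4.
Step 1: Compute A + A by enumerating all 16 pairs.
A + A = {-8, -4, 0, 1, 4, 5, 8, 10, 13, 16}, so |A + A| = 10.
Step 2: Doubling constant K = |A + A|/|A| = 10/4 = 10/4 ≈ 2.5000.
Step 3: Plünnecke-Ruzsa gives |3A| ≤ K³·|A| = (2.5000)³ · 4 ≈ 62.5000.
Step 4: Compute 3A = A + A + A directly by enumerating all triples (a,b,c) ∈ A³; |3A| = 19.
Step 5: Check 19 ≤ 62.5000? Yes ✓.

K = 10/4, Plünnecke-Ruzsa bound K³|A| ≈ 62.5000, |3A| = 19, inequality holds.


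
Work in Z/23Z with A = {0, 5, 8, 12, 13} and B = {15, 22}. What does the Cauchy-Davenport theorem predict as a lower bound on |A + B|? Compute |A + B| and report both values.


Cauchy-Davenport: |A + B| ≥ min(p, |A| + |B| - 1) for A, B nonempty in Z/pZ.
|A| = 5, |B| = 2, p = 23.
CD lower bound = min(23, 5 + 2 - 1) = min(23, 6) = 6.
Compute A + B mod 23 directly:
a = 0: 0+15=15, 0+22=22
a = 5: 5+15=20, 5+22=4
a = 8: 8+15=0, 8+22=7
a = 12: 12+15=4, 12+22=11
a = 13: 13+15=5, 13+22=12
A + B = {0, 4, 5, 7, 11, 12, 15, 20, 22}, so |A + B| = 9.
Verify: 9 ≥ 6? Yes ✓.

CD lower bound = 6, actual |A + B| = 9.


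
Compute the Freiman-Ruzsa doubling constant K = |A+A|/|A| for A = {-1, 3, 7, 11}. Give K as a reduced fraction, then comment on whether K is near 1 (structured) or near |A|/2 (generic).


|A| = 4.
Compute A + A by enumerating all 16 pairs.
A + A = {-2, 2, 6, 10, 14, 18, 22}, so |A + A| = 7.
K = |A + A| / |A| = 7/4 (already in lowest terms) ≈ 1.7500.
Reference: AP of size 4 gives K = 7/4 ≈ 1.7500; a fully generic set of size 4 gives K ≈ 2.5000.

|A| = 4, |A + A| = 7, K = 7/4.


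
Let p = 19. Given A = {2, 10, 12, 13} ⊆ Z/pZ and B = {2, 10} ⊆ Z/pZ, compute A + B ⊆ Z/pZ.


Work in Z/19Z: reduce every sum a + b modulo 19.
Enumerate all 8 pairs:
a = 2: 2+2=4, 2+10=12
a = 10: 10+2=12, 10+10=1
a = 12: 12+2=14, 12+10=3
a = 13: 13+2=15, 13+10=4
Distinct residues collected: {1, 3, 4, 12, 14, 15}
|A + B| = 6 (out of 19 total residues).

A + B = {1, 3, 4, 12, 14, 15}


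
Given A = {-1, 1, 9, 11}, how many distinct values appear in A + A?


A + A = {a + a' : a, a' ∈ A}; |A| = 4.
General bounds: 2|A| - 1 ≤ |A + A| ≤ |A|(|A|+1)/2, i.e. 7 ≤ |A + A| ≤ 10.
Lower bound 2|A|-1 is attained iff A is an arithmetic progression.
Enumerate sums a + a' for a ≤ a' (symmetric, so this suffices):
a = -1: -1+-1=-2, -1+1=0, -1+9=8, -1+11=10
a = 1: 1+1=2, 1+9=10, 1+11=12
a = 9: 9+9=18, 9+11=20
a = 11: 11+11=22
Distinct sums: {-2, 0, 2, 8, 10, 12, 18, 20, 22}
|A + A| = 9

|A + A| = 9


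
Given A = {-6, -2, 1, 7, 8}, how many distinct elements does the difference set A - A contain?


A - A = {a - a' : a, a' ∈ A}; |A| = 5.
Bounds: 2|A|-1 ≤ |A - A| ≤ |A|² - |A| + 1, i.e. 9 ≤ |A - A| ≤ 21.
Note: 0 ∈ A - A always (from a - a). The set is symmetric: if d ∈ A - A then -d ∈ A - A.
Enumerate nonzero differences d = a - a' with a > a' (then include -d):
Positive differences: {1, 3, 4, 6, 7, 9, 10, 13, 14}
Full difference set: {0} ∪ (positive diffs) ∪ (negative diffs).
|A - A| = 1 + 2·9 = 19 (matches direct enumeration: 19).

|A - A| = 19


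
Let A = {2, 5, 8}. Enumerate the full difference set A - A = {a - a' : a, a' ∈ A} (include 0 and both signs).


A - A = {a - a' : a, a' ∈ A}.
Compute a - a' for each ordered pair (a, a'):
a = 2: 2-2=0, 2-5=-3, 2-8=-6
a = 5: 5-2=3, 5-5=0, 5-8=-3
a = 8: 8-2=6, 8-5=3, 8-8=0
Collecting distinct values (and noting 0 appears from a-a):
A - A = {-6, -3, 0, 3, 6}
|A - A| = 5

A - A = {-6, -3, 0, 3, 6}


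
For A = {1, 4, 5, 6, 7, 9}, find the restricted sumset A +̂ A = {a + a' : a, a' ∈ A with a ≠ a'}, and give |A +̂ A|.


Restricted sumset: A +̂ A = {a + a' : a ∈ A, a' ∈ A, a ≠ a'}.
Equivalently, take A + A and drop any sum 2a that is achievable ONLY as a + a for a ∈ A (i.e. sums representable only with equal summands).
Enumerate pairs (a, a') with a < a' (symmetric, so each unordered pair gives one sum; this covers all a ≠ a'):
  1 + 4 = 5
  1 + 5 = 6
  1 + 6 = 7
  1 + 7 = 8
  1 + 9 = 10
  4 + 5 = 9
  4 + 6 = 10
  4 + 7 = 11
  4 + 9 = 13
  5 + 6 = 11
  5 + 7 = 12
  5 + 9 = 14
  6 + 7 = 13
  6 + 9 = 15
  7 + 9 = 16
Collected distinct sums: {5, 6, 7, 8, 9, 10, 11, 12, 13, 14, 15, 16}
|A +̂ A| = 12
(Reference bound: |A +̂ A| ≥ 2|A| - 3 for |A| ≥ 2, with |A| = 6 giving ≥ 9.)

|A +̂ A| = 12


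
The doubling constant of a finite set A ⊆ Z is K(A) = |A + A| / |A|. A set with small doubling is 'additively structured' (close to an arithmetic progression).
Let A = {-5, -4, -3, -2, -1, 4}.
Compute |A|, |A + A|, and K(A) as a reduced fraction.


|A| = 6.
Compute A + A by enumerating all 36 pairs.
A + A = {-10, -9, -8, -7, -6, -5, -4, -3, -2, -1, 0, 1, 2, 3, 8}, so |A + A| = 15.
K = |A + A| / |A| = 15/6 = 5/2 ≈ 2.5000.
Reference: AP of size 6 gives K = 11/6 ≈ 1.8333; a fully generic set of size 6 gives K ≈ 3.5000.

|A| = 6, |A + A| = 15, K = 15/6 = 5/2.


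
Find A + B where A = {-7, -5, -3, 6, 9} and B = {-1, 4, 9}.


A + B = {a + b : a ∈ A, b ∈ B}.
Enumerate all |A|·|B| = 5·3 = 15 pairs (a, b) and collect distinct sums.
a = -7: -7+-1=-8, -7+4=-3, -7+9=2
a = -5: -5+-1=-6, -5+4=-1, -5+9=4
a = -3: -3+-1=-4, -3+4=1, -3+9=6
a = 6: 6+-1=5, 6+4=10, 6+9=15
a = 9: 9+-1=8, 9+4=13, 9+9=18
Collecting distinct sums: A + B = {-8, -6, -4, -3, -1, 1, 2, 4, 5, 6, 8, 10, 13, 15, 18}
|A + B| = 15

A + B = {-8, -6, -4, -3, -1, 1, 2, 4, 5, 6, 8, 10, 13, 15, 18}


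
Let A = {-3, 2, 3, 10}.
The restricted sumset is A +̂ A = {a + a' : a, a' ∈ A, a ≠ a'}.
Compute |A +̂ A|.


Restricted sumset: A +̂ A = {a + a' : a ∈ A, a' ∈ A, a ≠ a'}.
Equivalently, take A + A and drop any sum 2a that is achievable ONLY as a + a for a ∈ A (i.e. sums representable only with equal summands).
Enumerate pairs (a, a') with a < a' (symmetric, so each unordered pair gives one sum; this covers all a ≠ a'):
  -3 + 2 = -1
  -3 + 3 = 0
  -3 + 10 = 7
  2 + 3 = 5
  2 + 10 = 12
  3 + 10 = 13
Collected distinct sums: {-1, 0, 5, 7, 12, 13}
|A +̂ A| = 6
(Reference bound: |A +̂ A| ≥ 2|A| - 3 for |A| ≥ 2, with |A| = 4 giving ≥ 5.)

|A +̂ A| = 6


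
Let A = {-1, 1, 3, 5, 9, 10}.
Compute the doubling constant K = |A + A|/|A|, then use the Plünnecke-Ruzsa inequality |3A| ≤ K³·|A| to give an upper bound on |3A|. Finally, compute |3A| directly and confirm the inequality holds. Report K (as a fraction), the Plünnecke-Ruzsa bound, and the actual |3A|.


|A| = 6.
Step 1: Compute A + A by enumerating all 36 pairs.
A + A = {-2, 0, 2, 4, 6, 8, 9, 10, 11, 12, 13, 14, 15, 18, 19, 20}, so |A + A| = 16.
Step 2: Doubling constant K = |A + A|/|A| = 16/6 = 16/6 ≈ 2.6667.
Step 3: Plünnecke-Ruzsa gives |3A| ≤ K³·|A| = (2.6667)³ · 6 ≈ 113.7778.
Step 4: Compute 3A = A + A + A directly by enumerating all triples (a,b,c) ∈ A³; |3A| = 28.
Step 5: Check 28 ≤ 113.7778? Yes ✓.

K = 16/6, Plünnecke-Ruzsa bound K³|A| ≈ 113.7778, |3A| = 28, inequality holds.


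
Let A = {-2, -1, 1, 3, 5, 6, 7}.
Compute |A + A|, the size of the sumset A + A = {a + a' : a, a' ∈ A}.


A + A = {a + a' : a, a' ∈ A}; |A| = 7.
General bounds: 2|A| - 1 ≤ |A + A| ≤ |A|(|A|+1)/2, i.e. 13 ≤ |A + A| ≤ 28.
Lower bound 2|A|-1 is attained iff A is an arithmetic progression.
Enumerate sums a + a' for a ≤ a' (symmetric, so this suffices):
a = -2: -2+-2=-4, -2+-1=-3, -2+1=-1, -2+3=1, -2+5=3, -2+6=4, -2+7=5
a = -1: -1+-1=-2, -1+1=0, -1+3=2, -1+5=4, -1+6=5, -1+7=6
a = 1: 1+1=2, 1+3=4, 1+5=6, 1+6=7, 1+7=8
a = 3: 3+3=6, 3+5=8, 3+6=9, 3+7=10
a = 5: 5+5=10, 5+6=11, 5+7=12
a = 6: 6+6=12, 6+7=13
a = 7: 7+7=14
Distinct sums: {-4, -3, -2, -1, 0, 1, 2, 3, 4, 5, 6, 7, 8, 9, 10, 11, 12, 13, 14}
|A + A| = 19

|A + A| = 19


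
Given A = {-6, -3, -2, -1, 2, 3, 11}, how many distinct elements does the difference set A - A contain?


A - A = {a - a' : a, a' ∈ A}; |A| = 7.
Bounds: 2|A|-1 ≤ |A - A| ≤ |A|² - |A| + 1, i.e. 13 ≤ |A - A| ≤ 43.
Note: 0 ∈ A - A always (from a - a). The set is symmetric: if d ∈ A - A then -d ∈ A - A.
Enumerate nonzero differences d = a - a' with a > a' (then include -d):
Positive differences: {1, 2, 3, 4, 5, 6, 8, 9, 12, 13, 14, 17}
Full difference set: {0} ∪ (positive diffs) ∪ (negative diffs).
|A - A| = 1 + 2·12 = 25 (matches direct enumeration: 25).

|A - A| = 25


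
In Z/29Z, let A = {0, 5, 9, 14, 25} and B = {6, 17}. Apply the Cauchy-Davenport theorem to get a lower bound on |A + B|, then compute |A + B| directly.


Cauchy-Davenport: |A + B| ≥ min(p, |A| + |B| - 1) for A, B nonempty in Z/pZ.
|A| = 5, |B| = 2, p = 29.
CD lower bound = min(29, 5 + 2 - 1) = min(29, 6) = 6.
Compute A + B mod 29 directly:
a = 0: 0+6=6, 0+17=17
a = 5: 5+6=11, 5+17=22
a = 9: 9+6=15, 9+17=26
a = 14: 14+6=20, 14+17=2
a = 25: 25+6=2, 25+17=13
A + B = {2, 6, 11, 13, 15, 17, 20, 22, 26}, so |A + B| = 9.
Verify: 9 ≥ 6? Yes ✓.

CD lower bound = 6, actual |A + B| = 9.


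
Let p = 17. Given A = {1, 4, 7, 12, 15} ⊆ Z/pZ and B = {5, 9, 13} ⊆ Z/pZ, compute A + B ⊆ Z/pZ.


Work in Z/17Z: reduce every sum a + b modulo 17.
Enumerate all 15 pairs:
a = 1: 1+5=6, 1+9=10, 1+13=14
a = 4: 4+5=9, 4+9=13, 4+13=0
a = 7: 7+5=12, 7+9=16, 7+13=3
a = 12: 12+5=0, 12+9=4, 12+13=8
a = 15: 15+5=3, 15+9=7, 15+13=11
Distinct residues collected: {0, 3, 4, 6, 7, 8, 9, 10, 11, 12, 13, 14, 16}
|A + B| = 13 (out of 17 total residues).

A + B = {0, 3, 4, 6, 7, 8, 9, 10, 11, 12, 13, 14, 16}


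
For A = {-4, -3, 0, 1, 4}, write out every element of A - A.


A - A = {a - a' : a, a' ∈ A}.
Compute a - a' for each ordered pair (a, a'):
a = -4: -4--4=0, -4--3=-1, -4-0=-4, -4-1=-5, -4-4=-8
a = -3: -3--4=1, -3--3=0, -3-0=-3, -3-1=-4, -3-4=-7
a = 0: 0--4=4, 0--3=3, 0-0=0, 0-1=-1, 0-4=-4
a = 1: 1--4=5, 1--3=4, 1-0=1, 1-1=0, 1-4=-3
a = 4: 4--4=8, 4--3=7, 4-0=4, 4-1=3, 4-4=0
Collecting distinct values (and noting 0 appears from a-a):
A - A = {-8, -7, -5, -4, -3, -1, 0, 1, 3, 4, 5, 7, 8}
|A - A| = 13

A - A = {-8, -7, -5, -4, -3, -1, 0, 1, 3, 4, 5, 7, 8}


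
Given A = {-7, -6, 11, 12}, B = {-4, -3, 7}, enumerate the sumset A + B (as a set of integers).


A + B = {a + b : a ∈ A, b ∈ B}.
Enumerate all |A|·|B| = 4·3 = 12 pairs (a, b) and collect distinct sums.
a = -7: -7+-4=-11, -7+-3=-10, -7+7=0
a = -6: -6+-4=-10, -6+-3=-9, -6+7=1
a = 11: 11+-4=7, 11+-3=8, 11+7=18
a = 12: 12+-4=8, 12+-3=9, 12+7=19
Collecting distinct sums: A + B = {-11, -10, -9, 0, 1, 7, 8, 9, 18, 19}
|A + B| = 10

A + B = {-11, -10, -9, 0, 1, 7, 8, 9, 18, 19}


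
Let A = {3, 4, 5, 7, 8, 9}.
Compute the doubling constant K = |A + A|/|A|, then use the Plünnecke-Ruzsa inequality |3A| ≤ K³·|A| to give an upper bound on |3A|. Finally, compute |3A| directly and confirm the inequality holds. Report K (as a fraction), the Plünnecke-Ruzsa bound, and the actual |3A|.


|A| = 6.
Step 1: Compute A + A by enumerating all 36 pairs.
A + A = {6, 7, 8, 9, 10, 11, 12, 13, 14, 15, 16, 17, 18}, so |A + A| = 13.
Step 2: Doubling constant K = |A + A|/|A| = 13/6 = 13/6 ≈ 2.1667.
Step 3: Plünnecke-Ruzsa gives |3A| ≤ K³·|A| = (2.1667)³ · 6 ≈ 61.0278.
Step 4: Compute 3A = A + A + A directly by enumerating all triples (a,b,c) ∈ A³; |3A| = 19.
Step 5: Check 19 ≤ 61.0278? Yes ✓.

K = 13/6, Plünnecke-Ruzsa bound K³|A| ≈ 61.0278, |3A| = 19, inequality holds.


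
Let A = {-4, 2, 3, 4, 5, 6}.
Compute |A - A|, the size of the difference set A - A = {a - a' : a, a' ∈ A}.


A - A = {a - a' : a, a' ∈ A}; |A| = 6.
Bounds: 2|A|-1 ≤ |A - A| ≤ |A|² - |A| + 1, i.e. 11 ≤ |A - A| ≤ 31.
Note: 0 ∈ A - A always (from a - a). The set is symmetric: if d ∈ A - A then -d ∈ A - A.
Enumerate nonzero differences d = a - a' with a > a' (then include -d):
Positive differences: {1, 2, 3, 4, 6, 7, 8, 9, 10}
Full difference set: {0} ∪ (positive diffs) ∪ (negative diffs).
|A - A| = 1 + 2·9 = 19 (matches direct enumeration: 19).

|A - A| = 19


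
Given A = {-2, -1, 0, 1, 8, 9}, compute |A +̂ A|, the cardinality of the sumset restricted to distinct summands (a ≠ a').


Restricted sumset: A +̂ A = {a + a' : a ∈ A, a' ∈ A, a ≠ a'}.
Equivalently, take A + A and drop any sum 2a that is achievable ONLY as a + a for a ∈ A (i.e. sums representable only with equal summands).
Enumerate pairs (a, a') with a < a' (symmetric, so each unordered pair gives one sum; this covers all a ≠ a'):
  -2 + -1 = -3
  -2 + 0 = -2
  -2 + 1 = -1
  -2 + 8 = 6
  -2 + 9 = 7
  -1 + 0 = -1
  -1 + 1 = 0
  -1 + 8 = 7
  -1 + 9 = 8
  0 + 1 = 1
  0 + 8 = 8
  0 + 9 = 9
  1 + 8 = 9
  1 + 9 = 10
  8 + 9 = 17
Collected distinct sums: {-3, -2, -1, 0, 1, 6, 7, 8, 9, 10, 17}
|A +̂ A| = 11
(Reference bound: |A +̂ A| ≥ 2|A| - 3 for |A| ≥ 2, with |A| = 6 giving ≥ 9.)

|A +̂ A| = 11


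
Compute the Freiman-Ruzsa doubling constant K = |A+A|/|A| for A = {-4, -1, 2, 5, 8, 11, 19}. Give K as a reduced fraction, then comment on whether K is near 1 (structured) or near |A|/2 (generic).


|A| = 7.
Compute A + A by enumerating all 49 pairs.
A + A = {-8, -5, -2, 1, 4, 7, 10, 13, 15, 16, 18, 19, 21, 22, 24, 27, 30, 38}, so |A + A| = 18.
K = |A + A| / |A| = 18/7 (already in lowest terms) ≈ 2.5714.
Reference: AP of size 7 gives K = 13/7 ≈ 1.8571; a fully generic set of size 7 gives K ≈ 4.0000.

|A| = 7, |A + A| = 18, K = 18/7.


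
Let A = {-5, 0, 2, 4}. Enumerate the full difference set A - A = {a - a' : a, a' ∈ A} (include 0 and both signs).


A - A = {a - a' : a, a' ∈ A}.
Compute a - a' for each ordered pair (a, a'):
a = -5: -5--5=0, -5-0=-5, -5-2=-7, -5-4=-9
a = 0: 0--5=5, 0-0=0, 0-2=-2, 0-4=-4
a = 2: 2--5=7, 2-0=2, 2-2=0, 2-4=-2
a = 4: 4--5=9, 4-0=4, 4-2=2, 4-4=0
Collecting distinct values (and noting 0 appears from a-a):
A - A = {-9, -7, -5, -4, -2, 0, 2, 4, 5, 7, 9}
|A - A| = 11

A - A = {-9, -7, -5, -4, -2, 0, 2, 4, 5, 7, 9}


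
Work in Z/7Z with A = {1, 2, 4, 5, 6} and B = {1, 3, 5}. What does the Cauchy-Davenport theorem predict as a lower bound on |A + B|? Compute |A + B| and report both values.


Cauchy-Davenport: |A + B| ≥ min(p, |A| + |B| - 1) for A, B nonempty in Z/pZ.
|A| = 5, |B| = 3, p = 7.
CD lower bound = min(7, 5 + 3 - 1) = min(7, 7) = 7.
Compute A + B mod 7 directly:
a = 1: 1+1=2, 1+3=4, 1+5=6
a = 2: 2+1=3, 2+3=5, 2+5=0
a = 4: 4+1=5, 4+3=0, 4+5=2
a = 5: 5+1=6, 5+3=1, 5+5=3
a = 6: 6+1=0, 6+3=2, 6+5=4
A + B = {0, 1, 2, 3, 4, 5, 6}, so |A + B| = 7.
Verify: 7 ≥ 7? Yes ✓.

CD lower bound = 7, actual |A + B| = 7.


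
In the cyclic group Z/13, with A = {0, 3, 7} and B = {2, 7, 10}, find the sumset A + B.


Work in Z/13Z: reduce every sum a + b modulo 13.
Enumerate all 9 pairs:
a = 0: 0+2=2, 0+7=7, 0+10=10
a = 3: 3+2=5, 3+7=10, 3+10=0
a = 7: 7+2=9, 7+7=1, 7+10=4
Distinct residues collected: {0, 1, 2, 4, 5, 7, 9, 10}
|A + B| = 8 (out of 13 total residues).

A + B = {0, 1, 2, 4, 5, 7, 9, 10}


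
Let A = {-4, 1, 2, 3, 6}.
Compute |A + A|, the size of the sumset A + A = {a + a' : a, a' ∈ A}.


A + A = {a + a' : a, a' ∈ A}; |A| = 5.
General bounds: 2|A| - 1 ≤ |A + A| ≤ |A|(|A|+1)/2, i.e. 9 ≤ |A + A| ≤ 15.
Lower bound 2|A|-1 is attained iff A is an arithmetic progression.
Enumerate sums a + a' for a ≤ a' (symmetric, so this suffices):
a = -4: -4+-4=-8, -4+1=-3, -4+2=-2, -4+3=-1, -4+6=2
a = 1: 1+1=2, 1+2=3, 1+3=4, 1+6=7
a = 2: 2+2=4, 2+3=5, 2+6=8
a = 3: 3+3=6, 3+6=9
a = 6: 6+6=12
Distinct sums: {-8, -3, -2, -1, 2, 3, 4, 5, 6, 7, 8, 9, 12}
|A + A| = 13

|A + A| = 13


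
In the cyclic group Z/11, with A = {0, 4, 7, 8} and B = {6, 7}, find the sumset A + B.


Work in Z/11Z: reduce every sum a + b modulo 11.
Enumerate all 8 pairs:
a = 0: 0+6=6, 0+7=7
a = 4: 4+6=10, 4+7=0
a = 7: 7+6=2, 7+7=3
a = 8: 8+6=3, 8+7=4
Distinct residues collected: {0, 2, 3, 4, 6, 7, 10}
|A + B| = 7 (out of 11 total residues).

A + B = {0, 2, 3, 4, 6, 7, 10}


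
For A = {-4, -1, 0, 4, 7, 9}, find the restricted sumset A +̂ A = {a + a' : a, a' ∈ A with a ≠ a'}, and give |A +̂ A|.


Restricted sumset: A +̂ A = {a + a' : a ∈ A, a' ∈ A, a ≠ a'}.
Equivalently, take A + A and drop any sum 2a that is achievable ONLY as a + a for a ∈ A (i.e. sums representable only with equal summands).
Enumerate pairs (a, a') with a < a' (symmetric, so each unordered pair gives one sum; this covers all a ≠ a'):
  -4 + -1 = -5
  -4 + 0 = -4
  -4 + 4 = 0
  -4 + 7 = 3
  -4 + 9 = 5
  -1 + 0 = -1
  -1 + 4 = 3
  -1 + 7 = 6
  -1 + 9 = 8
  0 + 4 = 4
  0 + 7 = 7
  0 + 9 = 9
  4 + 7 = 11
  4 + 9 = 13
  7 + 9 = 16
Collected distinct sums: {-5, -4, -1, 0, 3, 4, 5, 6, 7, 8, 9, 11, 13, 16}
|A +̂ A| = 14
(Reference bound: |A +̂ A| ≥ 2|A| - 3 for |A| ≥ 2, with |A| = 6 giving ≥ 9.)

|A +̂ A| = 14


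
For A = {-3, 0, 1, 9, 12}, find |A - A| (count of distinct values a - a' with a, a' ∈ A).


A - A = {a - a' : a, a' ∈ A}; |A| = 5.
Bounds: 2|A|-1 ≤ |A - A| ≤ |A|² - |A| + 1, i.e. 9 ≤ |A - A| ≤ 21.
Note: 0 ∈ A - A always (from a - a). The set is symmetric: if d ∈ A - A then -d ∈ A - A.
Enumerate nonzero differences d = a - a' with a > a' (then include -d):
Positive differences: {1, 3, 4, 8, 9, 11, 12, 15}
Full difference set: {0} ∪ (positive diffs) ∪ (negative diffs).
|A - A| = 1 + 2·8 = 17 (matches direct enumeration: 17).

|A - A| = 17


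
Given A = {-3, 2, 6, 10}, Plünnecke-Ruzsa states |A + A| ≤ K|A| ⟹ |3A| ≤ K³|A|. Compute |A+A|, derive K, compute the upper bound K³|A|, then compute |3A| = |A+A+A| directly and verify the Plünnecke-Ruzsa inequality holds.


|A| = 4.
Step 1: Compute A + A by enumerating all 16 pairs.
A + A = {-6, -1, 3, 4, 7, 8, 12, 16, 20}, so |A + A| = 9.
Step 2: Doubling constant K = |A + A|/|A| = 9/4 = 9/4 ≈ 2.2500.
Step 3: Plünnecke-Ruzsa gives |3A| ≤ K³·|A| = (2.2500)³ · 4 ≈ 45.5625.
Step 4: Compute 3A = A + A + A directly by enumerating all triples (a,b,c) ∈ A³; |3A| = 16.
Step 5: Check 16 ≤ 45.5625? Yes ✓.

K = 9/4, Plünnecke-Ruzsa bound K³|A| ≈ 45.5625, |3A| = 16, inequality holds.


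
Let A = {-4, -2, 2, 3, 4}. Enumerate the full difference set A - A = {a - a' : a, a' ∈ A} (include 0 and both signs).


A - A = {a - a' : a, a' ∈ A}.
Compute a - a' for each ordered pair (a, a'):
a = -4: -4--4=0, -4--2=-2, -4-2=-6, -4-3=-7, -4-4=-8
a = -2: -2--4=2, -2--2=0, -2-2=-4, -2-3=-5, -2-4=-6
a = 2: 2--4=6, 2--2=4, 2-2=0, 2-3=-1, 2-4=-2
a = 3: 3--4=7, 3--2=5, 3-2=1, 3-3=0, 3-4=-1
a = 4: 4--4=8, 4--2=6, 4-2=2, 4-3=1, 4-4=0
Collecting distinct values (and noting 0 appears from a-a):
A - A = {-8, -7, -6, -5, -4, -2, -1, 0, 1, 2, 4, 5, 6, 7, 8}
|A - A| = 15

A - A = {-8, -7, -6, -5, -4, -2, -1, 0, 1, 2, 4, 5, 6, 7, 8}


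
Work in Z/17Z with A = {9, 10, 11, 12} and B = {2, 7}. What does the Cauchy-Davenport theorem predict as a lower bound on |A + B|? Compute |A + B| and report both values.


Cauchy-Davenport: |A + B| ≥ min(p, |A| + |B| - 1) for A, B nonempty in Z/pZ.
|A| = 4, |B| = 2, p = 17.
CD lower bound = min(17, 4 + 2 - 1) = min(17, 5) = 5.
Compute A + B mod 17 directly:
a = 9: 9+2=11, 9+7=16
a = 10: 10+2=12, 10+7=0
a = 11: 11+2=13, 11+7=1
a = 12: 12+2=14, 12+7=2
A + B = {0, 1, 2, 11, 12, 13, 14, 16}, so |A + B| = 8.
Verify: 8 ≥ 5? Yes ✓.

CD lower bound = 5, actual |A + B| = 8.


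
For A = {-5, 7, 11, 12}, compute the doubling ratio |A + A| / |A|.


|A| = 4.
Compute A + A by enumerating all 16 pairs.
A + A = {-10, 2, 6, 7, 14, 18, 19, 22, 23, 24}, so |A + A| = 10.
K = |A + A| / |A| = 10/4 = 5/2 ≈ 2.5000.
Reference: AP of size 4 gives K = 7/4 ≈ 1.7500; a fully generic set of size 4 gives K ≈ 2.5000.

|A| = 4, |A + A| = 10, K = 10/4 = 5/2.


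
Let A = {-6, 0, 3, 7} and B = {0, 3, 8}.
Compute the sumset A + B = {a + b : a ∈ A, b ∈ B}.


A + B = {a + b : a ∈ A, b ∈ B}.
Enumerate all |A|·|B| = 4·3 = 12 pairs (a, b) and collect distinct sums.
a = -6: -6+0=-6, -6+3=-3, -6+8=2
a = 0: 0+0=0, 0+3=3, 0+8=8
a = 3: 3+0=3, 3+3=6, 3+8=11
a = 7: 7+0=7, 7+3=10, 7+8=15
Collecting distinct sums: A + B = {-6, -3, 0, 2, 3, 6, 7, 8, 10, 11, 15}
|A + B| = 11

A + B = {-6, -3, 0, 2, 3, 6, 7, 8, 10, 11, 15}


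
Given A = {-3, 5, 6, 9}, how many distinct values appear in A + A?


A + A = {a + a' : a, a' ∈ A}; |A| = 4.
General bounds: 2|A| - 1 ≤ |A + A| ≤ |A|(|A|+1)/2, i.e. 7 ≤ |A + A| ≤ 10.
Lower bound 2|A|-1 is attained iff A is an arithmetic progression.
Enumerate sums a + a' for a ≤ a' (symmetric, so this suffices):
a = -3: -3+-3=-6, -3+5=2, -3+6=3, -3+9=6
a = 5: 5+5=10, 5+6=11, 5+9=14
a = 6: 6+6=12, 6+9=15
a = 9: 9+9=18
Distinct sums: {-6, 2, 3, 6, 10, 11, 12, 14, 15, 18}
|A + A| = 10

|A + A| = 10


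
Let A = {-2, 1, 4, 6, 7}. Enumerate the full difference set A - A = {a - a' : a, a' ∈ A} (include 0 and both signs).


A - A = {a - a' : a, a' ∈ A}.
Compute a - a' for each ordered pair (a, a'):
a = -2: -2--2=0, -2-1=-3, -2-4=-6, -2-6=-8, -2-7=-9
a = 1: 1--2=3, 1-1=0, 1-4=-3, 1-6=-5, 1-7=-6
a = 4: 4--2=6, 4-1=3, 4-4=0, 4-6=-2, 4-7=-3
a = 6: 6--2=8, 6-1=5, 6-4=2, 6-6=0, 6-7=-1
a = 7: 7--2=9, 7-1=6, 7-4=3, 7-6=1, 7-7=0
Collecting distinct values (and noting 0 appears from a-a):
A - A = {-9, -8, -6, -5, -3, -2, -1, 0, 1, 2, 3, 5, 6, 8, 9}
|A - A| = 15

A - A = {-9, -8, -6, -5, -3, -2, -1, 0, 1, 2, 3, 5, 6, 8, 9}


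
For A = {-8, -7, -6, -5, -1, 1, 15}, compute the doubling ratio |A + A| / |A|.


|A| = 7.
Compute A + A by enumerating all 49 pairs.
A + A = {-16, -15, -14, -13, -12, -11, -10, -9, -8, -7, -6, -5, -4, -2, 0, 2, 7, 8, 9, 10, 14, 16, 30}, so |A + A| = 23.
K = |A + A| / |A| = 23/7 (already in lowest terms) ≈ 3.2857.
Reference: AP of size 7 gives K = 13/7 ≈ 1.8571; a fully generic set of size 7 gives K ≈ 4.0000.

|A| = 7, |A + A| = 23, K = 23/7.


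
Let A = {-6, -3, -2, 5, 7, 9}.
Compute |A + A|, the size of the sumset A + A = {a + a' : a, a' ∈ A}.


A + A = {a + a' : a, a' ∈ A}; |A| = 6.
General bounds: 2|A| - 1 ≤ |A + A| ≤ |A|(|A|+1)/2, i.e. 11 ≤ |A + A| ≤ 21.
Lower bound 2|A|-1 is attained iff A is an arithmetic progression.
Enumerate sums a + a' for a ≤ a' (symmetric, so this suffices):
a = -6: -6+-6=-12, -6+-3=-9, -6+-2=-8, -6+5=-1, -6+7=1, -6+9=3
a = -3: -3+-3=-6, -3+-2=-5, -3+5=2, -3+7=4, -3+9=6
a = -2: -2+-2=-4, -2+5=3, -2+7=5, -2+9=7
a = 5: 5+5=10, 5+7=12, 5+9=14
a = 7: 7+7=14, 7+9=16
a = 9: 9+9=18
Distinct sums: {-12, -9, -8, -6, -5, -4, -1, 1, 2, 3, 4, 5, 6, 7, 10, 12, 14, 16, 18}
|A + A| = 19

|A + A| = 19


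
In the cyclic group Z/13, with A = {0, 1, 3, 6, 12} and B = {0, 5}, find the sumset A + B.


Work in Z/13Z: reduce every sum a + b modulo 13.
Enumerate all 10 pairs:
a = 0: 0+0=0, 0+5=5
a = 1: 1+0=1, 1+5=6
a = 3: 3+0=3, 3+5=8
a = 6: 6+0=6, 6+5=11
a = 12: 12+0=12, 12+5=4
Distinct residues collected: {0, 1, 3, 4, 5, 6, 8, 11, 12}
|A + B| = 9 (out of 13 total residues).

A + B = {0, 1, 3, 4, 5, 6, 8, 11, 12}


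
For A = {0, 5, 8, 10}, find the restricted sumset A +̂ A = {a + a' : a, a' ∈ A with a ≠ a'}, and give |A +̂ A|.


Restricted sumset: A +̂ A = {a + a' : a ∈ A, a' ∈ A, a ≠ a'}.
Equivalently, take A + A and drop any sum 2a that is achievable ONLY as a + a for a ∈ A (i.e. sums representable only with equal summands).
Enumerate pairs (a, a') with a < a' (symmetric, so each unordered pair gives one sum; this covers all a ≠ a'):
  0 + 5 = 5
  0 + 8 = 8
  0 + 10 = 10
  5 + 8 = 13
  5 + 10 = 15
  8 + 10 = 18
Collected distinct sums: {5, 8, 10, 13, 15, 18}
|A +̂ A| = 6
(Reference bound: |A +̂ A| ≥ 2|A| - 3 for |A| ≥ 2, with |A| = 4 giving ≥ 5.)

|A +̂ A| = 6


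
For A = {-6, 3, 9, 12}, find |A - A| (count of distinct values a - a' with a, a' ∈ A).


A - A = {a - a' : a, a' ∈ A}; |A| = 4.
Bounds: 2|A|-1 ≤ |A - A| ≤ |A|² - |A| + 1, i.e. 7 ≤ |A - A| ≤ 13.
Note: 0 ∈ A - A always (from a - a). The set is symmetric: if d ∈ A - A then -d ∈ A - A.
Enumerate nonzero differences d = a - a' with a > a' (then include -d):
Positive differences: {3, 6, 9, 15, 18}
Full difference set: {0} ∪ (positive diffs) ∪ (negative diffs).
|A - A| = 1 + 2·5 = 11 (matches direct enumeration: 11).

|A - A| = 11


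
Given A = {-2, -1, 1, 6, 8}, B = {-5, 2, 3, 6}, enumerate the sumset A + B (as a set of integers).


A + B = {a + b : a ∈ A, b ∈ B}.
Enumerate all |A|·|B| = 5·4 = 20 pairs (a, b) and collect distinct sums.
a = -2: -2+-5=-7, -2+2=0, -2+3=1, -2+6=4
a = -1: -1+-5=-6, -1+2=1, -1+3=2, -1+6=5
a = 1: 1+-5=-4, 1+2=3, 1+3=4, 1+6=7
a = 6: 6+-5=1, 6+2=8, 6+3=9, 6+6=12
a = 8: 8+-5=3, 8+2=10, 8+3=11, 8+6=14
Collecting distinct sums: A + B = {-7, -6, -4, 0, 1, 2, 3, 4, 5, 7, 8, 9, 10, 11, 12, 14}
|A + B| = 16

A + B = {-7, -6, -4, 0, 1, 2, 3, 4, 5, 7, 8, 9, 10, 11, 12, 14}


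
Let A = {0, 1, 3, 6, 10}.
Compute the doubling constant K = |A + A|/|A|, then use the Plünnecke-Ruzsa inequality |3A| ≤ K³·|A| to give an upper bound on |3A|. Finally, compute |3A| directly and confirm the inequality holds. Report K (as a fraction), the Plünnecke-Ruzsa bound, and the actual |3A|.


|A| = 5.
Step 1: Compute A + A by enumerating all 25 pairs.
A + A = {0, 1, 2, 3, 4, 6, 7, 9, 10, 11, 12, 13, 16, 20}, so |A + A| = 14.
Step 2: Doubling constant K = |A + A|/|A| = 14/5 = 14/5 ≈ 2.8000.
Step 3: Plünnecke-Ruzsa gives |3A| ≤ K³·|A| = (2.8000)³ · 5 ≈ 109.7600.
Step 4: Compute 3A = A + A + A directly by enumerating all triples (a,b,c) ∈ A³; |3A| = 26.
Step 5: Check 26 ≤ 109.7600? Yes ✓.

K = 14/5, Plünnecke-Ruzsa bound K³|A| ≈ 109.7600, |3A| = 26, inequality holds.


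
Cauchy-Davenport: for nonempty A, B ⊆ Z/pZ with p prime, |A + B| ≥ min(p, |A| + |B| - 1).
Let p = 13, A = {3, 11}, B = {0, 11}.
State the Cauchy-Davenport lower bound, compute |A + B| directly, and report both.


Cauchy-Davenport: |A + B| ≥ min(p, |A| + |B| - 1) for A, B nonempty in Z/pZ.
|A| = 2, |B| = 2, p = 13.
CD lower bound = min(13, 2 + 2 - 1) = min(13, 3) = 3.
Compute A + B mod 13 directly:
a = 3: 3+0=3, 3+11=1
a = 11: 11+0=11, 11+11=9
A + B = {1, 3, 9, 11}, so |A + B| = 4.
Verify: 4 ≥ 3? Yes ✓.

CD lower bound = 3, actual |A + B| = 4.


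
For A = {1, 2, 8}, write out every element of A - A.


A - A = {a - a' : a, a' ∈ A}.
Compute a - a' for each ordered pair (a, a'):
a = 1: 1-1=0, 1-2=-1, 1-8=-7
a = 2: 2-1=1, 2-2=0, 2-8=-6
a = 8: 8-1=7, 8-2=6, 8-8=0
Collecting distinct values (and noting 0 appears from a-a):
A - A = {-7, -6, -1, 0, 1, 6, 7}
|A - A| = 7

A - A = {-7, -6, -1, 0, 1, 6, 7}


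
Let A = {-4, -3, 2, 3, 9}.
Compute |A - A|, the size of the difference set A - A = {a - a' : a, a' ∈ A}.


A - A = {a - a' : a, a' ∈ A}; |A| = 5.
Bounds: 2|A|-1 ≤ |A - A| ≤ |A|² - |A| + 1, i.e. 9 ≤ |A - A| ≤ 21.
Note: 0 ∈ A - A always (from a - a). The set is symmetric: if d ∈ A - A then -d ∈ A - A.
Enumerate nonzero differences d = a - a' with a > a' (then include -d):
Positive differences: {1, 5, 6, 7, 12, 13}
Full difference set: {0} ∪ (positive diffs) ∪ (negative diffs).
|A - A| = 1 + 2·6 = 13 (matches direct enumeration: 13).

|A - A| = 13


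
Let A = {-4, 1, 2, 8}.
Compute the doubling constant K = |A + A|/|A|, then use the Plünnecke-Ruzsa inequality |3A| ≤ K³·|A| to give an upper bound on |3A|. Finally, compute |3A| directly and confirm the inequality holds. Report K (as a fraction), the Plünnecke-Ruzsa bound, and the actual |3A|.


|A| = 4.
Step 1: Compute A + A by enumerating all 16 pairs.
A + A = {-8, -3, -2, 2, 3, 4, 9, 10, 16}, so |A + A| = 9.
Step 2: Doubling constant K = |A + A|/|A| = 9/4 = 9/4 ≈ 2.2500.
Step 3: Plünnecke-Ruzsa gives |3A| ≤ K³·|A| = (2.2500)³ · 4 ≈ 45.5625.
Step 4: Compute 3A = A + A + A directly by enumerating all triples (a,b,c) ∈ A³; |3A| = 16.
Step 5: Check 16 ≤ 45.5625? Yes ✓.

K = 9/4, Plünnecke-Ruzsa bound K³|A| ≈ 45.5625, |3A| = 16, inequality holds.


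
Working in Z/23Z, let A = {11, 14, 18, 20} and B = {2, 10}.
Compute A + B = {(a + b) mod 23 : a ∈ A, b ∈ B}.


Work in Z/23Z: reduce every sum a + b modulo 23.
Enumerate all 8 pairs:
a = 11: 11+2=13, 11+10=21
a = 14: 14+2=16, 14+10=1
a = 18: 18+2=20, 18+10=5
a = 20: 20+2=22, 20+10=7
Distinct residues collected: {1, 5, 7, 13, 16, 20, 21, 22}
|A + B| = 8 (out of 23 total residues).

A + B = {1, 5, 7, 13, 16, 20, 21, 22}


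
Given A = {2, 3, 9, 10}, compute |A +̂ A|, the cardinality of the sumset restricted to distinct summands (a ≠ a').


Restricted sumset: A +̂ A = {a + a' : a ∈ A, a' ∈ A, a ≠ a'}.
Equivalently, take A + A and drop any sum 2a that is achievable ONLY as a + a for a ∈ A (i.e. sums representable only with equal summands).
Enumerate pairs (a, a') with a < a' (symmetric, so each unordered pair gives one sum; this covers all a ≠ a'):
  2 + 3 = 5
  2 + 9 = 11
  2 + 10 = 12
  3 + 9 = 12
  3 + 10 = 13
  9 + 10 = 19
Collected distinct sums: {5, 11, 12, 13, 19}
|A +̂ A| = 5
(Reference bound: |A +̂ A| ≥ 2|A| - 3 for |A| ≥ 2, with |A| = 4 giving ≥ 5.)

|A +̂ A| = 5


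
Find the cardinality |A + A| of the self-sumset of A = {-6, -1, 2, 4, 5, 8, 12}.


A + A = {a + a' : a, a' ∈ A}; |A| = 7.
General bounds: 2|A| - 1 ≤ |A + A| ≤ |A|(|A|+1)/2, i.e. 13 ≤ |A + A| ≤ 28.
Lower bound 2|A|-1 is attained iff A is an arithmetic progression.
Enumerate sums a + a' for a ≤ a' (symmetric, so this suffices):
a = -6: -6+-6=-12, -6+-1=-7, -6+2=-4, -6+4=-2, -6+5=-1, -6+8=2, -6+12=6
a = -1: -1+-1=-2, -1+2=1, -1+4=3, -1+5=4, -1+8=7, -1+12=11
a = 2: 2+2=4, 2+4=6, 2+5=7, 2+8=10, 2+12=14
a = 4: 4+4=8, 4+5=9, 4+8=12, 4+12=16
a = 5: 5+5=10, 5+8=13, 5+12=17
a = 8: 8+8=16, 8+12=20
a = 12: 12+12=24
Distinct sums: {-12, -7, -4, -2, -1, 1, 2, 3, 4, 6, 7, 8, 9, 10, 11, 12, 13, 14, 16, 17, 20, 24}
|A + A| = 22

|A + A| = 22


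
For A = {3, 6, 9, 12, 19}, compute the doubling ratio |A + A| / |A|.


|A| = 5.
Compute A + A by enumerating all 25 pairs.
A + A = {6, 9, 12, 15, 18, 21, 22, 24, 25, 28, 31, 38}, so |A + A| = 12.
K = |A + A| / |A| = 12/5 (already in lowest terms) ≈ 2.4000.
Reference: AP of size 5 gives K = 9/5 ≈ 1.8000; a fully generic set of size 5 gives K ≈ 3.0000.

|A| = 5, |A + A| = 12, K = 12/5.


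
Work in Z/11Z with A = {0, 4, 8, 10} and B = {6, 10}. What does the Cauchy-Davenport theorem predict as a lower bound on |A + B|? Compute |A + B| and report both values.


Cauchy-Davenport: |A + B| ≥ min(p, |A| + |B| - 1) for A, B nonempty in Z/pZ.
|A| = 4, |B| = 2, p = 11.
CD lower bound = min(11, 4 + 2 - 1) = min(11, 5) = 5.
Compute A + B mod 11 directly:
a = 0: 0+6=6, 0+10=10
a = 4: 4+6=10, 4+10=3
a = 8: 8+6=3, 8+10=7
a = 10: 10+6=5, 10+10=9
A + B = {3, 5, 6, 7, 9, 10}, so |A + B| = 6.
Verify: 6 ≥ 5? Yes ✓.

CD lower bound = 5, actual |A + B| = 6.


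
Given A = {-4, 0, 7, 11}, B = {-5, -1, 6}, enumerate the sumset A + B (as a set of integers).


A + B = {a + b : a ∈ A, b ∈ B}.
Enumerate all |A|·|B| = 4·3 = 12 pairs (a, b) and collect distinct sums.
a = -4: -4+-5=-9, -4+-1=-5, -4+6=2
a = 0: 0+-5=-5, 0+-1=-1, 0+6=6
a = 7: 7+-5=2, 7+-1=6, 7+6=13
a = 11: 11+-5=6, 11+-1=10, 11+6=17
Collecting distinct sums: A + B = {-9, -5, -1, 2, 6, 10, 13, 17}
|A + B| = 8

A + B = {-9, -5, -1, 2, 6, 10, 13, 17}


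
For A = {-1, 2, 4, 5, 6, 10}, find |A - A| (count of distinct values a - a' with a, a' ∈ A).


A - A = {a - a' : a, a' ∈ A}; |A| = 6.
Bounds: 2|A|-1 ≤ |A - A| ≤ |A|² - |A| + 1, i.e. 11 ≤ |A - A| ≤ 31.
Note: 0 ∈ A - A always (from a - a). The set is symmetric: if d ∈ A - A then -d ∈ A - A.
Enumerate nonzero differences d = a - a' with a > a' (then include -d):
Positive differences: {1, 2, 3, 4, 5, 6, 7, 8, 11}
Full difference set: {0} ∪ (positive diffs) ∪ (negative diffs).
|A - A| = 1 + 2·9 = 19 (matches direct enumeration: 19).

|A - A| = 19


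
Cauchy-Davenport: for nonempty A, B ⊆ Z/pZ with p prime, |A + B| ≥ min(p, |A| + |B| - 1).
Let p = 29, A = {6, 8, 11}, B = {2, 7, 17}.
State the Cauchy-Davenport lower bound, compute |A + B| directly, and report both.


Cauchy-Davenport: |A + B| ≥ min(p, |A| + |B| - 1) for A, B nonempty in Z/pZ.
|A| = 3, |B| = 3, p = 29.
CD lower bound = min(29, 3 + 3 - 1) = min(29, 5) = 5.
Compute A + B mod 29 directly:
a = 6: 6+2=8, 6+7=13, 6+17=23
a = 8: 8+2=10, 8+7=15, 8+17=25
a = 11: 11+2=13, 11+7=18, 11+17=28
A + B = {8, 10, 13, 15, 18, 23, 25, 28}, so |A + B| = 8.
Verify: 8 ≥ 5? Yes ✓.

CD lower bound = 5, actual |A + B| = 8.


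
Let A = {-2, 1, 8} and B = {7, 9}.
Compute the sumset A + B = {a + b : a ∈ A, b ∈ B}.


A + B = {a + b : a ∈ A, b ∈ B}.
Enumerate all |A|·|B| = 3·2 = 6 pairs (a, b) and collect distinct sums.
a = -2: -2+7=5, -2+9=7
a = 1: 1+7=8, 1+9=10
a = 8: 8+7=15, 8+9=17
Collecting distinct sums: A + B = {5, 7, 8, 10, 15, 17}
|A + B| = 6

A + B = {5, 7, 8, 10, 15, 17}


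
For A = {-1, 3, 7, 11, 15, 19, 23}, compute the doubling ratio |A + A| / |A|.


|A| = 7.
Compute A + A by enumerating all 49 pairs.
A + A = {-2, 2, 6, 10, 14, 18, 22, 26, 30, 34, 38, 42, 46}, so |A + A| = 13.
K = |A + A| / |A| = 13/7 (already in lowest terms) ≈ 1.8571.
Reference: AP of size 7 gives K = 13/7 ≈ 1.8571; a fully generic set of size 7 gives K ≈ 4.0000.

|A| = 7, |A + A| = 13, K = 13/7.


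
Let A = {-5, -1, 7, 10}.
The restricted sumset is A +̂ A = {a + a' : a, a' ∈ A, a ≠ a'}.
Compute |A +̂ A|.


Restricted sumset: A +̂ A = {a + a' : a ∈ A, a' ∈ A, a ≠ a'}.
Equivalently, take A + A and drop any sum 2a that is achievable ONLY as a + a for a ∈ A (i.e. sums representable only with equal summands).
Enumerate pairs (a, a') with a < a' (symmetric, so each unordered pair gives one sum; this covers all a ≠ a'):
  -5 + -1 = -6
  -5 + 7 = 2
  -5 + 10 = 5
  -1 + 7 = 6
  -1 + 10 = 9
  7 + 10 = 17
Collected distinct sums: {-6, 2, 5, 6, 9, 17}
|A +̂ A| = 6
(Reference bound: |A +̂ A| ≥ 2|A| - 3 for |A| ≥ 2, with |A| = 4 giving ≥ 5.)

|A +̂ A| = 6


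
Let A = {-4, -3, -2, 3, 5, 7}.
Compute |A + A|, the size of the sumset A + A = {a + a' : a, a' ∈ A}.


A + A = {a + a' : a, a' ∈ A}; |A| = 6.
General bounds: 2|A| - 1 ≤ |A + A| ≤ |A|(|A|+1)/2, i.e. 11 ≤ |A + A| ≤ 21.
Lower bound 2|A|-1 is attained iff A is an arithmetic progression.
Enumerate sums a + a' for a ≤ a' (symmetric, so this suffices):
a = -4: -4+-4=-8, -4+-3=-7, -4+-2=-6, -4+3=-1, -4+5=1, -4+7=3
a = -3: -3+-3=-6, -3+-2=-5, -3+3=0, -3+5=2, -3+7=4
a = -2: -2+-2=-4, -2+3=1, -2+5=3, -2+7=5
a = 3: 3+3=6, 3+5=8, 3+7=10
a = 5: 5+5=10, 5+7=12
a = 7: 7+7=14
Distinct sums: {-8, -7, -6, -5, -4, -1, 0, 1, 2, 3, 4, 5, 6, 8, 10, 12, 14}
|A + A| = 17

|A + A| = 17


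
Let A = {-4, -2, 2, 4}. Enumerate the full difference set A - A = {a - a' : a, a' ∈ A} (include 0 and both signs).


A - A = {a - a' : a, a' ∈ A}.
Compute a - a' for each ordered pair (a, a'):
a = -4: -4--4=0, -4--2=-2, -4-2=-6, -4-4=-8
a = -2: -2--4=2, -2--2=0, -2-2=-4, -2-4=-6
a = 2: 2--4=6, 2--2=4, 2-2=0, 2-4=-2
a = 4: 4--4=8, 4--2=6, 4-2=2, 4-4=0
Collecting distinct values (and noting 0 appears from a-a):
A - A = {-8, -6, -4, -2, 0, 2, 4, 6, 8}
|A - A| = 9

A - A = {-8, -6, -4, -2, 0, 2, 4, 6, 8}


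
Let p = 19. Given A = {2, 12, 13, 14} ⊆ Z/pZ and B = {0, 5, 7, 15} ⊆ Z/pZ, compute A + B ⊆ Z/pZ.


Work in Z/19Z: reduce every sum a + b modulo 19.
Enumerate all 16 pairs:
a = 2: 2+0=2, 2+5=7, 2+7=9, 2+15=17
a = 12: 12+0=12, 12+5=17, 12+7=0, 12+15=8
a = 13: 13+0=13, 13+5=18, 13+7=1, 13+15=9
a = 14: 14+0=14, 14+5=0, 14+7=2, 14+15=10
Distinct residues collected: {0, 1, 2, 7, 8, 9, 10, 12, 13, 14, 17, 18}
|A + B| = 12 (out of 19 total residues).

A + B = {0, 1, 2, 7, 8, 9, 10, 12, 13, 14, 17, 18}


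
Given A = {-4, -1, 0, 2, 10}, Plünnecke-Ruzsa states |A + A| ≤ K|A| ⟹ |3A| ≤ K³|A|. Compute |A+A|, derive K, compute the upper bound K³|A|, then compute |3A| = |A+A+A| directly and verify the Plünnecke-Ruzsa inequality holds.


|A| = 5.
Step 1: Compute A + A by enumerating all 25 pairs.
A + A = {-8, -5, -4, -2, -1, 0, 1, 2, 4, 6, 9, 10, 12, 20}, so |A + A| = 14.
Step 2: Doubling constant K = |A + A|/|A| = 14/5 = 14/5 ≈ 2.8000.
Step 3: Plünnecke-Ruzsa gives |3A| ≤ K³·|A| = (2.8000)³ · 5 ≈ 109.7600.
Step 4: Compute 3A = A + A + A directly by enumerating all triples (a,b,c) ∈ A³; |3A| = 27.
Step 5: Check 27 ≤ 109.7600? Yes ✓.

K = 14/5, Plünnecke-Ruzsa bound K³|A| ≈ 109.7600, |3A| = 27, inequality holds.


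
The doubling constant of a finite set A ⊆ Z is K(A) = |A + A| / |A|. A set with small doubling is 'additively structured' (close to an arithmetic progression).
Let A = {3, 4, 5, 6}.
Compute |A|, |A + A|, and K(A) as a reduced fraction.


|A| = 4.
Compute A + A by enumerating all 16 pairs.
A + A = {6, 7, 8, 9, 10, 11, 12}, so |A + A| = 7.
K = |A + A| / |A| = 7/4 (already in lowest terms) ≈ 1.7500.
Reference: AP of size 4 gives K = 7/4 ≈ 1.7500; a fully generic set of size 4 gives K ≈ 2.5000.

|A| = 4, |A + A| = 7, K = 7/4.
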